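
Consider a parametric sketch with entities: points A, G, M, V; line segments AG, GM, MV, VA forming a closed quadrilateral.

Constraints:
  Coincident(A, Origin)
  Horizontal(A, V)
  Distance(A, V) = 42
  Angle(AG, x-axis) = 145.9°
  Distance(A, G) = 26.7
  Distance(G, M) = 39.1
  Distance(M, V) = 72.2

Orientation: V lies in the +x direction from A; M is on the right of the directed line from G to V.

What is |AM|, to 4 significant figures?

35.42

A is at the origin; A and V share the same y with |AV| = 42.0 and V in +x, so V = (42.0, 0). AG runs at 145.9° with |AG| = 26.7, so G = (-22.11, 14.97). M is determined by |GM| = 39.1 and |MV| = 72.2 together: it lies at the intersection of circle(G, 39.1) and circle(V, 72.2). With |GV| = 65.83, the foot of the radical line on GV is 4.937 from G and the perpendicular offset is √(39.1² − 4.937²) = 38.79. Taking the right-of-GV solution: M = (-26.12, -23.92).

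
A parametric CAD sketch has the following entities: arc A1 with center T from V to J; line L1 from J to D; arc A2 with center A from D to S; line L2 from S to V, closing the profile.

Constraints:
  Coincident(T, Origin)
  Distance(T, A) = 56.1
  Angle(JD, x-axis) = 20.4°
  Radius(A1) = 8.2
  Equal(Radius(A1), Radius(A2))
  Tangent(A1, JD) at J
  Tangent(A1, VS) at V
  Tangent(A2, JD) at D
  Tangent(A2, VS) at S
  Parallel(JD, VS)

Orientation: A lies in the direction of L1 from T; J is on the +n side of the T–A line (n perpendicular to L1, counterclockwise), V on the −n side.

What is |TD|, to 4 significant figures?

56.70

The slot axis is L1's direction at 20.4°, so u = (cos 20.4°, sin 20.4°) = (0.9373, 0.3486) and n = (−sin 20.4°, cos 20.4°) = (-0.3486, 0.9373). T is at the origin and A lies 56.1 along u from T, so A = 56.1·u = (52.58, 19.55). Tangency of A1 to both parallel lines with radius 8.2 puts J and V at T ± 8.2·n: J = (-2.858, 7.686), V = (2.858, -7.686). Equal radii place D and S the same way about A: D = A + 8.2·n = (49.72, 27.24), S = A − 8.2·n = (55.44, 11.87). Then |TD| = |D − T| = 56.70.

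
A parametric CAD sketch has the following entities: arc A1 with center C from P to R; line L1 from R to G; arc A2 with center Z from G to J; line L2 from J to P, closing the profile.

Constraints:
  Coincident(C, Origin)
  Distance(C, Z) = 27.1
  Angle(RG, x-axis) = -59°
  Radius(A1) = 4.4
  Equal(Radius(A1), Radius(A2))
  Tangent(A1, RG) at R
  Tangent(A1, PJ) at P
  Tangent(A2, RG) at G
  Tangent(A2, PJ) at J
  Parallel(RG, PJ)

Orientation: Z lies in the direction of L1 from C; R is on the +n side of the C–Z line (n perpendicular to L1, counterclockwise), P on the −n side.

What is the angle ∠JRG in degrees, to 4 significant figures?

17.99°

Tangency of A1 to both parallel lines with radius 4.4 puts R and P at C ± 4.4·n: R = (3.772, 2.266), P = (-3.772, -2.266). Equal radii place G and J the same way about Z: G = Z + 4.4·n = (17.73, -20.96), J = Z − 4.4·n = (10.19, -25.50). Then cos ∠JRG = RJ·RG / (|RJ||RG|), giving 17.99°.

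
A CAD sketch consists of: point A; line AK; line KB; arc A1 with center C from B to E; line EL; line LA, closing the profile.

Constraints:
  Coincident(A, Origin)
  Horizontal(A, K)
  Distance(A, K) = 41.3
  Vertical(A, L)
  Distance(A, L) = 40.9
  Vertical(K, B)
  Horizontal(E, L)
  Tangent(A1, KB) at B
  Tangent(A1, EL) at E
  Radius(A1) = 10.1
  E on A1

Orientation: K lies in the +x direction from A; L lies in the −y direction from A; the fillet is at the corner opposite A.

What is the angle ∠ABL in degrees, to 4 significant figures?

50.46°

The virtual corner opposite A is at (41.30, -40.90). Tangency of A1 to KB means the radius CB is perpendicular to KB and since A1 is tangent to EL there, CE ⟂ EL, with radius 10.1, so the center C sits 10.1 in from both sides at C = (31.20, -30.80). That places the tangent points at B = (41.30, -30.80) on KB and E = (31.20, -40.90) on EL. Then cos ∠ABL = BA·BL / (|BA||BL|), giving 50.46°.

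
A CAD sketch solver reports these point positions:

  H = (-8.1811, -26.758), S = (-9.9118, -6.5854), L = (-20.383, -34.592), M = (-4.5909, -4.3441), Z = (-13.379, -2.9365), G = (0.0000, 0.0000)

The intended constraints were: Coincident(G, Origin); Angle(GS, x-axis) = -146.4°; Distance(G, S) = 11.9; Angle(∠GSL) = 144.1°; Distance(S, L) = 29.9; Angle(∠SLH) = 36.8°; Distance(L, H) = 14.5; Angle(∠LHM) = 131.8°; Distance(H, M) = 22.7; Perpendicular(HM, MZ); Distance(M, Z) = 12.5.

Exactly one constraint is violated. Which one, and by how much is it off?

Distance(M, Z) = 12.5 — off by 3.60.

G = (0.00, 0.00) ✓; GS at -146.4° ✓; |GS| = 11.90 ✓; ∠GSL = 144.1° ✓; |SL| = 29.90 ✓; ∠SLH = 36.80° ✓; |LH| = 14.50 ✓; ∠LHM = 131.8° ✓; |HM| = 22.70 ✓; ∠(HM, MZ) = 90.00° ✓; |MZ| = 8.900 ✗.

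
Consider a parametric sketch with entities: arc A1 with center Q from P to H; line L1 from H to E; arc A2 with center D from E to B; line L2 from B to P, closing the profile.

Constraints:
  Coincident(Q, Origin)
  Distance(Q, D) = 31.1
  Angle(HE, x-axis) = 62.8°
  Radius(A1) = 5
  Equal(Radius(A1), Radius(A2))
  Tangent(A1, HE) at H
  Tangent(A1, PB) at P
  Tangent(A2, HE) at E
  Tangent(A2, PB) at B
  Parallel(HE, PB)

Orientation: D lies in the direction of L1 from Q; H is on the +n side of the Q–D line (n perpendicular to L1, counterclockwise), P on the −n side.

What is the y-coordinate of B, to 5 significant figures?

25.375

Tangency of A1 to both parallel lines with radius 5.0 puts H and P at Q ± 5.0·n: H = (-4.4471, 2.2855), P = (4.4471, -2.2855). Equal radii place E and B the same way about D: E = D + 5.0·n = (9.7687, 29.946), B = D − 5.0·n = (18.663, 25.375). So B.y = 25.375.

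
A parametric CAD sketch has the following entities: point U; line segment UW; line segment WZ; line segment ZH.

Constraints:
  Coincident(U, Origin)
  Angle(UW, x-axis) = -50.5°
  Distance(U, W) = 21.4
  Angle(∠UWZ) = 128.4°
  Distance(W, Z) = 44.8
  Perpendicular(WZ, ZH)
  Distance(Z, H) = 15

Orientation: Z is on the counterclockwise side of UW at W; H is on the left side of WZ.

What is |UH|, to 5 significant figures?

58.120

U is at the origin; UW runs at -50.5° with length 21.4, so W = 21.4·(cos -50.5°, sin -50.5°) = (13.612, -16.513). ∠UWZ = 128.4°, so WZ runs at -50.5° + (180° − 128.4°) = 1.1000° from the x-axis; with |WZ| = 44.8, Z = W + 44.8·(cos 1.1000°, sin 1.1000°) = (58.404, -15.653). WZ ⟂ ZH; with |ZH| = 15.0 on the left of WZ, H = Z + 15.0·(-0.019197, 0.99982) = (58.116, -0.65548). Then |UH| = |H − U| = 58.120.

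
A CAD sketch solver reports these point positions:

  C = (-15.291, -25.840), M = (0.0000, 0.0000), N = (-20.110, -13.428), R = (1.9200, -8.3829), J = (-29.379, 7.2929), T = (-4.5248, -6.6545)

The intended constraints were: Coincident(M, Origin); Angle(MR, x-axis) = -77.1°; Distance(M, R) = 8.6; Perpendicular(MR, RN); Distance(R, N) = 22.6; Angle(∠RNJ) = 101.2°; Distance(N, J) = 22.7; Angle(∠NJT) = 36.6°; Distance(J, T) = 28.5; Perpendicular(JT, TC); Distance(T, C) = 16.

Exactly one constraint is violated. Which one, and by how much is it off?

Distance(T, C) = 16 — off by 6.00.

M = (0.00, 0.00) ✓; MR at -77.10° ✓; |MR| = 8.600 ✓; ∠(MR, RN) = 90.00° ✓; |RN| = 22.60 ✓; ∠RNJ = 101.2° ✓; |NJ| = 22.70 ✓; ∠NJT = 36.60° ✓; |JT| = 28.50 ✓; ∠(JT, TC) = 90.00° ✓; |TC| = 22.00 ✗.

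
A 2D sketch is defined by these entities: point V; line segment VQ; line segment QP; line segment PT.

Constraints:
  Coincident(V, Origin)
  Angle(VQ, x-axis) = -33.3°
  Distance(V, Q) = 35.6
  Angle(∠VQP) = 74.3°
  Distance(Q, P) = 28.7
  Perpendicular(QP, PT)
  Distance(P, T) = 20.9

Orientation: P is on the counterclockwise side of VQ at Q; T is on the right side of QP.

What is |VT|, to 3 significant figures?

58.4

V is at the origin; VQ runs at -33.3° with length 35.6, so Q = 35.6·(cos -33.3°, sin -33.3°) = (29.8, -19.5). ∠VQP = 74.3°, so QP runs at -33.3° + (180° − 74.3°) = 72.4° from the x-axis; with |QP| = 28.7, P = Q + 28.7·(cos 72.4°, sin 72.4°) = (38.4, 7.81). The perpendicularity gives PT at right angles to QP; with |PT| = 20.9 on the right of QP, T = P + 20.9·(0.953, -0.302) = (58.4, 1.49). Then |VT| = |T − V| = 58.4.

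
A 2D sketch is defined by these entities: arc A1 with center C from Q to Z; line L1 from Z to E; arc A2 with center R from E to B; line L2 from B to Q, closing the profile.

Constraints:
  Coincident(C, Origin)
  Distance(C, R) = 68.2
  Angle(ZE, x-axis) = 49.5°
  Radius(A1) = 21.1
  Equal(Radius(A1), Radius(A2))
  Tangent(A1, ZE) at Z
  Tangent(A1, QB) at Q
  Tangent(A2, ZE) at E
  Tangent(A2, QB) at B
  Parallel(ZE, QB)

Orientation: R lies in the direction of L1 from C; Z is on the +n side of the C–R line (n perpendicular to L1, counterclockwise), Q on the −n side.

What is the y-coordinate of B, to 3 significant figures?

38.2

Tangency of A1 to both parallel lines with radius 21.1 puts Z and Q at C ± 21.1·n: Z = (-16.0, 13.7), Q = (16.0, -13.7). Equal radii place E and B the same way about R: E = R + 21.1·n = (28.2, 65.6), B = R − 21.1·n = (60.3, 38.2). So B.y = 38.2.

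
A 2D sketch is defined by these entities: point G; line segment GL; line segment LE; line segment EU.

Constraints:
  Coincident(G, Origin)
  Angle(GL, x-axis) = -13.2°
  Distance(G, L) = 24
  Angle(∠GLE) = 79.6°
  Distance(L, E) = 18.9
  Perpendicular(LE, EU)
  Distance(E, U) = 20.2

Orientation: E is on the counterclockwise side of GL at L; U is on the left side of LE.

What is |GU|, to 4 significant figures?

14.96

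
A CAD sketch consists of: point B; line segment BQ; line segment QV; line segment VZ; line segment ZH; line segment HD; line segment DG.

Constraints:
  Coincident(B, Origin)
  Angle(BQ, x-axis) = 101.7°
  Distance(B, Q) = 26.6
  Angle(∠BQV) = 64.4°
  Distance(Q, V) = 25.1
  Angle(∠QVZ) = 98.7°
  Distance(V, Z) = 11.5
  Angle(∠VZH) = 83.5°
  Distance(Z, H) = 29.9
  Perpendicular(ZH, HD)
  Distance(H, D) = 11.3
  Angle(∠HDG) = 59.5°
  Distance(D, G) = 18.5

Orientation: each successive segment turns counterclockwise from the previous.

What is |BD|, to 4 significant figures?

27.24

B is at the origin; BQ runs at 101.7° with length 26.6, so Q = (-5.394, 26.05). ∠BQV = 64.4° gives QV at -142.7° from the x-axis; with |QV| = 25.1, V = (-25.36, 10.84). ∠QVZ = 98.7° gives VZ at -61.40° from the x-axis; with |VZ| = 11.5, Z = (-19.86, 0.7402). ∠VZH = 83.5° gives ZH at 35.10° from the x-axis; with |ZH| = 29.9, H = (4.607, 17.93). The perpendicularity gives HD at right angles to ZH, so HD runs at 125.1°; with |HD| = 11.3, D = (-1.890, 27.18). Then |BD| = |D − B| = 27.24.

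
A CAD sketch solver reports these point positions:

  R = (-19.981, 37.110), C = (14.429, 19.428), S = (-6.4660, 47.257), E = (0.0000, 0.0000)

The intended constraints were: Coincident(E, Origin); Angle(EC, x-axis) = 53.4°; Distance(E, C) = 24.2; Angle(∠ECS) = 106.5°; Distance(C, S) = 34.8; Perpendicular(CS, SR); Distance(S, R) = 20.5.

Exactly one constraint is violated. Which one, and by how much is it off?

Distance(S, R) = 20.5 — off by 3.60.

E = (0.00, 0.00) ✓; EC at 53.40° ✓; |EC| = 24.20 ✓; ∠ECS = 106.5° ✓; |CS| = 34.80 ✓; ∠(CS, SR) = 90.00° ✓; |SR| = 16.90 ✗.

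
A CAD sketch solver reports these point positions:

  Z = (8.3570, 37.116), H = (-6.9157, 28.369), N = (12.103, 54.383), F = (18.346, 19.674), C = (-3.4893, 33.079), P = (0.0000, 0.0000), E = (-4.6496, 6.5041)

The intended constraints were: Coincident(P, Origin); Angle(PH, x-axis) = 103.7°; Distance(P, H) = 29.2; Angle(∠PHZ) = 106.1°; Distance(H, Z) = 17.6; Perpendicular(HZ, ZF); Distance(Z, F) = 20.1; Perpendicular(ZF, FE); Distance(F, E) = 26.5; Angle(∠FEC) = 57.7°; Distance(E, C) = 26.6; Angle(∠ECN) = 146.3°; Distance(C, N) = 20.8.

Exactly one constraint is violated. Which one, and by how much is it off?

Distance(C, N) = 20.8 — off by 5.60.

P = (0.00, 0.00) ✓; PH at 103.7° ✓; |PH| = 29.20 ✓; ∠PHZ = 106.1° ✓; |HZ| = 17.60 ✓; ∠(HZ, ZF) = 90.00° ✓; |ZF| = 20.10 ✓; ∠(ZF, FE) = 90.00° ✓; |FE| = 26.50 ✓; ∠FEC = 57.70° ✓; |EC| = 26.60 ✓; ∠ECN = 146.3° ✓; |CN| = 26.40 ✗.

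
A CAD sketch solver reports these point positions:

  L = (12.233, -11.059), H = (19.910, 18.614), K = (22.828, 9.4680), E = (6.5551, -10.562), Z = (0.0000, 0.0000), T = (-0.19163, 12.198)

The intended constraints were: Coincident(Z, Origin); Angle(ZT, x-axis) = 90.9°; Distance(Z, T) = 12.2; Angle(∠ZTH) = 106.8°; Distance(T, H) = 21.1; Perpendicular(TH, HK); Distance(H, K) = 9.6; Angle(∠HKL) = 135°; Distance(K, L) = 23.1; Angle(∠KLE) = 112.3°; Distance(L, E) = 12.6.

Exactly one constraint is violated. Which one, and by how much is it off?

Distance(L, E) = 12.6 — off by 6.90.

Z = (0.00, 0.00) ✓; ZT at 90.90° ✓; |ZT| = 12.20 ✓; ∠ZTH = 106.8° ✓; |TH| = 21.10 ✓; ∠(TH, HK) = 90.01° ✓; |HK| = 9.600 ✓; ∠HKL = 135.0° ✓; |KL| = 23.10 ✓; ∠KLE = 112.3° ✓; |LE| = 5.700 ✗.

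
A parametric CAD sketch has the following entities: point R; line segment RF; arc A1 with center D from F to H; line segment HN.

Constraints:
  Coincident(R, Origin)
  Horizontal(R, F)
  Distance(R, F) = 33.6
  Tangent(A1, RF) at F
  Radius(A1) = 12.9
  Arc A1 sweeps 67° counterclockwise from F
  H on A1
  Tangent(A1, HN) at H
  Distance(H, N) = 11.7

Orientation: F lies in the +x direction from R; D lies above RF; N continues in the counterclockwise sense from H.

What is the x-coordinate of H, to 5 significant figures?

45.475

R is at the origin; R and F share the same y with |RF| = 33.6 and F on the +x side, so F = (33.600, 0.0000). A1 meets RF tangentially, so DF is at right angles to RF, so D = F + (0, 12.9) = (33.600, 12.900). On A1, F sits at bearing -90° from D; a 67° counterclockwise sweep puts H at bearing -23°, so H = D + 12.9·(cos -23°, sin -23°) = (45.475, 7.8596). So H.x = 45.475.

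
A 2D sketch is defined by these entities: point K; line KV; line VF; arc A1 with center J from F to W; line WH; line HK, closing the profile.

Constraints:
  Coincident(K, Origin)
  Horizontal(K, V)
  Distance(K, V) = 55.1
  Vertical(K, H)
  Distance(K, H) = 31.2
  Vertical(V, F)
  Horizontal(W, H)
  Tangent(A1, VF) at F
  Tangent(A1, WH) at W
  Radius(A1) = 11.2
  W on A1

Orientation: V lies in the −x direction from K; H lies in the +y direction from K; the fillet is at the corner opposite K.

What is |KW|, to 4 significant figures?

53.86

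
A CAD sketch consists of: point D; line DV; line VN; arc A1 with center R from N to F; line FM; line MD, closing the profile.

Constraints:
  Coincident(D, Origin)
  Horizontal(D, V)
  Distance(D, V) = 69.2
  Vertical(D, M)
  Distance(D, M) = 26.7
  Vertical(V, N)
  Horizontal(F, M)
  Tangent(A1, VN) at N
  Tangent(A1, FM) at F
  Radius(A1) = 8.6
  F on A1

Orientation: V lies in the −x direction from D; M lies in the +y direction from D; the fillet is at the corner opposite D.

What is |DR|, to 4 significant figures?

63.25

D is at the origin; D and V share the same y with |DV| = 69.2 and V on the −x side, so V = (-69.20, 0.000). DM is vertical with |DM| = 26.7 and M on the +y side, so M = (0.000, 26.70). The virtual corner opposite D is at (-69.20, 26.70). The tangent condition forces RN to be normal to VN and the tangent condition forces RF to be normal to FM, with radius 8.6, so the center R sits 8.6 in from both sides at R = (-60.60, 18.10). Then |DR| = |R − D| = 63.25.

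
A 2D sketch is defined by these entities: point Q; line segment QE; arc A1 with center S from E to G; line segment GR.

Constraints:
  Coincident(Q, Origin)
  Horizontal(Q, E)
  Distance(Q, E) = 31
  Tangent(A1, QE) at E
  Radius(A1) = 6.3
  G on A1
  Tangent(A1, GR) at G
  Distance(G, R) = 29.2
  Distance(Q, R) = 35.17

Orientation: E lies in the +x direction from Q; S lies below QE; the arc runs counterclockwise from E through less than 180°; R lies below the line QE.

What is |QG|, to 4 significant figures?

25.41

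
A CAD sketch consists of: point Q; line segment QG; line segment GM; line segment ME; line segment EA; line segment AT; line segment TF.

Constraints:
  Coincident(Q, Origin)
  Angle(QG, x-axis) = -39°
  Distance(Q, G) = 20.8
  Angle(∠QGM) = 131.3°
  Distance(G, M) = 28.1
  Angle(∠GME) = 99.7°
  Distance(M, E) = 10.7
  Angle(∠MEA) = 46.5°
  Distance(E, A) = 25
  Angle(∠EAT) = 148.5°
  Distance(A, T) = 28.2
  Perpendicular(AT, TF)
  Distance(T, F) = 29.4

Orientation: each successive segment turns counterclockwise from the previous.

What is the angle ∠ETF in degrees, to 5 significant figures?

75.222°

Q is at the origin; QG runs at -39.0° with length 20.8, so G = (16.165, -13.090). ∠QGM = 131.3° gives GM at 9.7000° from the x-axis; with |GM| = 28.1, M = (43.863, -8.3553). ∠GME = 99.7° gives ME at 90.000° from the x-axis; with |ME| = 10.7, E = (43.863, 2.3447). ∠MEA = 46.5° gives EA at -136.50° from the x-axis; with |EA| = 25.0, A = (25.729, -14.864). ∠EAT = 148.5° gives AT at -105.00° from the x-axis; with |AT| = 28.2, T = (18.430, -42.103). AT ⟂ TF, so TF runs at -15.000°; with |TF| = 29.4, F = (46.828, -49.713). Then cos ∠ETF = TE·TF / (|TE||TF|), giving 75.222°.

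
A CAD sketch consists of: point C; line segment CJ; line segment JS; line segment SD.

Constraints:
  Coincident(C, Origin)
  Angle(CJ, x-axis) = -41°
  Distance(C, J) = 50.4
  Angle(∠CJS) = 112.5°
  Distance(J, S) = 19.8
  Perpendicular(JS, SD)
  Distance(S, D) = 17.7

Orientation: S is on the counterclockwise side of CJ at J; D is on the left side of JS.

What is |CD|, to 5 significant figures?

48.589

C is at the origin; CJ runs at -41.0° with length 50.4, so J = 50.4·(cos -41.0°, sin -41.0°) = (38.037, -33.065). ∠CJS = 112.5°, so JS runs at -41.0° + (180° − 112.5°) = 26.500° from the x-axis; with |JS| = 19.8, S = J + 19.8·(cos 26.500°, sin 26.500°) = (55.757, -24.231). JS ⟂ SD; with |SD| = 17.7 on the left of JS, D = S + 17.7·(-0.44620, 0.89493) = (47.859, -8.3903). Then |CD| = |D − C| = 48.589.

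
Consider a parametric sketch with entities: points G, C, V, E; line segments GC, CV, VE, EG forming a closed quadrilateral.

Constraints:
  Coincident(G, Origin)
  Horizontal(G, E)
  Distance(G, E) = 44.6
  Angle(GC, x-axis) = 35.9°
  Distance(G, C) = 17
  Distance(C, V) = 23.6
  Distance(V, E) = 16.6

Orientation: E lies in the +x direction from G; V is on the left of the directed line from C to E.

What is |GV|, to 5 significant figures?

39.713

Checks: |CV| = 23.60 ✓; |VE| = 16.60 ✓.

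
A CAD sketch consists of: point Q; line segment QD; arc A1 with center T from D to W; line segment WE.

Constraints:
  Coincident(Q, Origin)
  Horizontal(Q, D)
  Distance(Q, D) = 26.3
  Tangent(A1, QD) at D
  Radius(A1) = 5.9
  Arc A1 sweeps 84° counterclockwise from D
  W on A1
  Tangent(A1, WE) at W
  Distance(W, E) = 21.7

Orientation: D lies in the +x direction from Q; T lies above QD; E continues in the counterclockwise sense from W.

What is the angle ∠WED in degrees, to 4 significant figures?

10.85°

On A1, D sits at bearing -90° from T; an 84° counterclockwise sweep puts W at bearing -6°, so W = T + 5.9·(cos -6°, sin -6°) = (32.17, 5.283). Tangency of A1 to WE means the radius TW is perpendicular to WE, so WE runs along (−sin -6°, cos -6°); with |WE| = 21.7, E = (34.44, 26.86). Then cos ∠WED = EW·ED / (|EW||ED|), giving 10.85°.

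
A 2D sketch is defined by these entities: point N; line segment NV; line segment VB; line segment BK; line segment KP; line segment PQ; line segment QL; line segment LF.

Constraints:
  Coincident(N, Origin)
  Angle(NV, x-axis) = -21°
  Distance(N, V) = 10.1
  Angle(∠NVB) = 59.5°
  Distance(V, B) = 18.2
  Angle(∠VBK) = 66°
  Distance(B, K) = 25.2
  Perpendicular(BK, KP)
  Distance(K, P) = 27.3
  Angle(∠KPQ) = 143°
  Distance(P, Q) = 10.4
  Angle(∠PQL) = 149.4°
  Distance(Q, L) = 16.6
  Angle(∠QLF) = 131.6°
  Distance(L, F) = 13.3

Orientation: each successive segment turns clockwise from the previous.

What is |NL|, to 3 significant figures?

34.9

∠KPQ = 143.0° gives PQ at -22.5° from the x-axis; with |PQ| = 10.4, Q = (24.9, 12.3). ∠PQL = 149.4° gives QL at -53.1° from the x-axis; with |QL| = 16.6, L = (34.9, -0.971). Then |NL| = |L − N| = 34.9.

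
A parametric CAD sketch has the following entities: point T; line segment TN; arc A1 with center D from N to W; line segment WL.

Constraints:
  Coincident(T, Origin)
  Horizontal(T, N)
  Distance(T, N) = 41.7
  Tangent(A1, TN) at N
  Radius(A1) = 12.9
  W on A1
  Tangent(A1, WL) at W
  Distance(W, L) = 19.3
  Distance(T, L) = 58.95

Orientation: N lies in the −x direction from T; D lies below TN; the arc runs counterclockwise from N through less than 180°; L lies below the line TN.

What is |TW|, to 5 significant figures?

56.534

Checks: |DW| = 12.90 ✓; ∠(DW, WL) = 90.00° ✓; |WL| = 19.30 ✓; |TL| = 58.95 ✓.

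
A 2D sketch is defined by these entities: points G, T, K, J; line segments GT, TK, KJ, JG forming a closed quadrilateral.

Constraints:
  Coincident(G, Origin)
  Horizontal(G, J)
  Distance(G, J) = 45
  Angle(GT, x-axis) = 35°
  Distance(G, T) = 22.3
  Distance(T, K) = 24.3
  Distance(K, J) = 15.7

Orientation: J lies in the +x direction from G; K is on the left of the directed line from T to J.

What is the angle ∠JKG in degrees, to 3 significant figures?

79.4°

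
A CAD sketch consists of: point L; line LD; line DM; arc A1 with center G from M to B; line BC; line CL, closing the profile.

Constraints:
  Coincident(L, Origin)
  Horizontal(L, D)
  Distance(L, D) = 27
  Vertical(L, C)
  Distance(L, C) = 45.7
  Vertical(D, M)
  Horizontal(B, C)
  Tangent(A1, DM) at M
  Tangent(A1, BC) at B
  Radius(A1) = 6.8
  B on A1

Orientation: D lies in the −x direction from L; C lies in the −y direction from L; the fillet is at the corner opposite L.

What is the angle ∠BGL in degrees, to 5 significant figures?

152.56°

L is at the origin; LD is horizontal with |LD| = 27.0 and D on the −x side, so D = (-27.000, 0.0000). L and C share the same x with |LC| = 45.7 and C on the −y side, so C = (0.0000, -45.700). The virtual corner opposite L is at (-27.000, -45.700). The tangent condition forces GM to be normal to DM and since A1 is tangent to BC there, GB ⟂ BC, with radius 6.8, so the center G sits 6.8 in from both sides at G = (-20.200, -38.900). That places the tangent points at M = (-27.000, -38.900) on DM and B = (-20.200, -45.700) on BC. Then cos ∠BGL = GB·GL / (|GB||GL|), giving 152.56°.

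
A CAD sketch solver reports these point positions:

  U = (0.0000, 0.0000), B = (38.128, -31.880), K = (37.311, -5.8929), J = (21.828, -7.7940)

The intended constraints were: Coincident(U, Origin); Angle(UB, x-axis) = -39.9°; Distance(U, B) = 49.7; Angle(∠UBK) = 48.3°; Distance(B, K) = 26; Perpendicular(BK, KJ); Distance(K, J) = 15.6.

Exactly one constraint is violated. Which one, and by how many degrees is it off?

Perpendicular(BK, KJ) — off by 5.20°.

U = (0.00, 0.00) ✓; UB at -39.90° ✓; |UB| = 49.70 ✓; ∠UBK = 48.30° ✓; |BK| = 26.00 ✓; ∠(BK, KJ) = 95.20° ✗; |KJ| = 15.60 ✓.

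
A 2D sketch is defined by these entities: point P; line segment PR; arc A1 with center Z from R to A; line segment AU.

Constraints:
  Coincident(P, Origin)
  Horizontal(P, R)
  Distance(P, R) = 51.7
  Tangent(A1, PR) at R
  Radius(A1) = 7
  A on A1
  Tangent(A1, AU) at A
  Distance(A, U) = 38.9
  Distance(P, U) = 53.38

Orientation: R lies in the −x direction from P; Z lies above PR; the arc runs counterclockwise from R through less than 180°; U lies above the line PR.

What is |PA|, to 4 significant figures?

45.30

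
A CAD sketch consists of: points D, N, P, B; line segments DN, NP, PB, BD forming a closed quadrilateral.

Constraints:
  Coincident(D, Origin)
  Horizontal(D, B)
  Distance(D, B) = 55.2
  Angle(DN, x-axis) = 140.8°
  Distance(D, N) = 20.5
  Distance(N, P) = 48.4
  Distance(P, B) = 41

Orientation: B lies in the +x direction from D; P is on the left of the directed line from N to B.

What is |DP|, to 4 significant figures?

42.66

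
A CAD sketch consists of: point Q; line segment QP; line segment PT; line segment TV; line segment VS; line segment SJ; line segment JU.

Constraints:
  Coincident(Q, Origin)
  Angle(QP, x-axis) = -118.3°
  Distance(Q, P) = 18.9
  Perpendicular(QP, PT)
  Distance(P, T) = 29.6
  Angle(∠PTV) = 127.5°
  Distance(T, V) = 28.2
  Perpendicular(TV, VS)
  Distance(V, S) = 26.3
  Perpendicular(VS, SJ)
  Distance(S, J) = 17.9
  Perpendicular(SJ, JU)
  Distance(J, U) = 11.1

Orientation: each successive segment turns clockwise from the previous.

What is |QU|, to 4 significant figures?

23.86

Q is at the origin; QP runs at -118.3° with length 18.9, so P = (-8.960, -16.64). QP is perpendicular to PT, so PT runs at 151.7°; with |PT| = 29.6, T = (-35.02, -2.608). ∠PTV = 127.5° gives TV at 99.20° from the x-axis; with |TV| = 28.2, V = (-39.53, 25.23). The perpendicularity gives VS at right angles to TV, so VS runs at 9.200°; with |VS| = 26.3, S = (-13.57, 29.43). The perpendicularity gives SJ at right angles to VS, so SJ runs at -80.80°; with |SJ| = 17.9, J = (-10.71, 11.76). SJ is perpendicular to JU, so JU runs at -170.8°; with |JU| = 11.1, U = (-21.66, 9.990). Then |QU| = |U − Q| = 23.86.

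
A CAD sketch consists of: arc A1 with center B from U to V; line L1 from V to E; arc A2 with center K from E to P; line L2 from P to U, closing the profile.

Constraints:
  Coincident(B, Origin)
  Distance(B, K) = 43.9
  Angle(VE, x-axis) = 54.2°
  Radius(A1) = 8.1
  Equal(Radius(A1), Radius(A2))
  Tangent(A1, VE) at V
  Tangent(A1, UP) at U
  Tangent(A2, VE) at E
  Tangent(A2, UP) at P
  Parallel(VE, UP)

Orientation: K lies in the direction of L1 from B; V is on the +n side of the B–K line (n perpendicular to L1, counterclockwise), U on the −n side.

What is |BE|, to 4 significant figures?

44.64

The slot axis is L1's direction at 54.2°, so u = (cos 54.2°, sin 54.2°) = (0.5850, 0.8111) and n = (−sin 54.2°, cos 54.2°) = (-0.8111, 0.5850). B is at the origin and K lies 43.9 along u from B, so K = 43.9·u = (25.68, 35.61). Tangency of A1 to both parallel lines with radius 8.1 puts V and U at B ± 8.1·n: V = (-6.570, 4.738), U = (6.570, -4.738). Equal radii place E and P the same way about K: E = K + 8.1·n = (19.11, 40.34), P = K − 8.1·n = (32.25, 30.87). Then |BE| = |E − B| = 44.64.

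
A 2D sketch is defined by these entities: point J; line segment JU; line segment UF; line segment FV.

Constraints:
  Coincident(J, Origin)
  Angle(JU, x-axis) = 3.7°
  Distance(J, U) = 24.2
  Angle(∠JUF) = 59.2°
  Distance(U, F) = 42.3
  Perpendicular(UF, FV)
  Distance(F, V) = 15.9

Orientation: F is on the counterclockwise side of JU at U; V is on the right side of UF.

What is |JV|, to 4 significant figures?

47.33

∠JUF = 59.2°, so UF runs at 3.7° + (180° − 59.2°) = 124.5° from the x-axis; with |UF| = 42.3, F = U + 42.3·(cos 124.5°, sin 124.5°) = (0.1906, 36.42). UF is perpendicular to FV; with |FV| = 15.9 on the right of UF, V = F + 15.9·(0.8241, 0.5664) = (13.29, 45.43). Then |JV| = |V − J| = 47.33.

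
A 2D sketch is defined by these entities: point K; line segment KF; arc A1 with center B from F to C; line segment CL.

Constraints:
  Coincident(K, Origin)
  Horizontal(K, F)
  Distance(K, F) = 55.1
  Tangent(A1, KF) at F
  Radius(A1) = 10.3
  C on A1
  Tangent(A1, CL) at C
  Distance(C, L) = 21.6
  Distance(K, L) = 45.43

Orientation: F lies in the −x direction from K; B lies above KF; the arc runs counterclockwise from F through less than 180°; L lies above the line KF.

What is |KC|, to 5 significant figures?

46.052

K is at the origin; KF is horizontal with |KF| = 55.1 and F on the −x side, so F = (-55.100, 0.0000). Since A1 is tangent to KF there, BF ⟂ KF, so B = F + (0, 10.3) = (-55.100, 10.300). Since BC ⟂ CL (tangency), |BL| = √(10.3² + 21.6²) = 23.930 regardless of where C sits on A1. So L lies on both circle(K, 45.43) and circle(B, 23.930); the above-KF intersection is L = (-37.159, 26.136). C is the foot of the tangent from L: C = (-45.624, 6.2636).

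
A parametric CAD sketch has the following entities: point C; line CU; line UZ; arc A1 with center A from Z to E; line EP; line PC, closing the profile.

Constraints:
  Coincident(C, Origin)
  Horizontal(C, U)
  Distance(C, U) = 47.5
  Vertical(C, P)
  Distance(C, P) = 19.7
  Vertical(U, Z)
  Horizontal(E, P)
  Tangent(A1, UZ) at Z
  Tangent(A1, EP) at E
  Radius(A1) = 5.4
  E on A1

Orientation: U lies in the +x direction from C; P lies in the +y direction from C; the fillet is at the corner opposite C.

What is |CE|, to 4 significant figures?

46.48

The virtual corner opposite C is at (47.50, 19.70). A1 meets UZ tangentially, so AZ is at right angles to UZ and the tangent condition forces AE to be normal to EP, with radius 5.4, so the center A sits 5.4 in from both sides at A = (42.10, 14.30). That places the tangent points at Z = (47.50, 14.30) on UZ and E = (42.10, 19.70) on EP. Then |CE| = |E − C| = 46.48.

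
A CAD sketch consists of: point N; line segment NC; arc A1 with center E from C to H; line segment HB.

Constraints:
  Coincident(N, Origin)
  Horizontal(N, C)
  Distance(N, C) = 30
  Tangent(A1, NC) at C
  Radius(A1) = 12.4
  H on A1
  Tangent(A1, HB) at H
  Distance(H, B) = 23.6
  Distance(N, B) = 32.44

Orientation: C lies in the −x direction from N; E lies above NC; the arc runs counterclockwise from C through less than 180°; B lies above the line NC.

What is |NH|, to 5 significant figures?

20.097

Checks: N.y = 0.00, C.y = 0.00 ✓; |EH| = 12.40 ✓; ∠(EH, HB) = 90.00° ✓; |HB| = 23.60 ✓; |NB| = 32.44 ✓.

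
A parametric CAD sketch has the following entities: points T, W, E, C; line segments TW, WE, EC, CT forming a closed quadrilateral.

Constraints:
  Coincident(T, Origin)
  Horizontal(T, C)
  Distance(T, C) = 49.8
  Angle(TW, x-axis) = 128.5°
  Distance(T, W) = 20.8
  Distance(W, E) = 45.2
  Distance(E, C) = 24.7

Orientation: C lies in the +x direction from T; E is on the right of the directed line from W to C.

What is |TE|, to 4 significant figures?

26.84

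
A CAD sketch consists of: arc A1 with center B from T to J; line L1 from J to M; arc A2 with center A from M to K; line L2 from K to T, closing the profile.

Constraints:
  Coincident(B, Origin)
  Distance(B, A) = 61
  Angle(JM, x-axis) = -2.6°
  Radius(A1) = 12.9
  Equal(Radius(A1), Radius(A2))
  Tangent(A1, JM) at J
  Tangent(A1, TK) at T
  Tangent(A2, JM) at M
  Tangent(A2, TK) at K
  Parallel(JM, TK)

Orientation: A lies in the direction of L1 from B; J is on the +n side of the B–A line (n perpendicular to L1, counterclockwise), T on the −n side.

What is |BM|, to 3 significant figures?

62.3

Tangency of A1 to both parallel lines with radius 12.9 puts J and T at B ± 12.9·n: J = (0.585, 12.9), T = (-0.585, -12.9). Equal radii place M and K the same way about A: M = A + 12.9·n = (61.5, 10.1), K = A − 12.9·n = (60.4, -15.7). Then |BM| = |M − B| = 62.3.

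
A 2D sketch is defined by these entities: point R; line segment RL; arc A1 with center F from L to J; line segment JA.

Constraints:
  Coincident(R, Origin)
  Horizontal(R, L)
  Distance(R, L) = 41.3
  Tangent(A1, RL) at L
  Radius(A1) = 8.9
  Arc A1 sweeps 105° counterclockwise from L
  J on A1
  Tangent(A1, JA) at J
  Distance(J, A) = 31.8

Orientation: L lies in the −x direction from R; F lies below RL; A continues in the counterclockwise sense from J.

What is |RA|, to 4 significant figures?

59.10

R is at the origin; RL is horizontal with |RL| = 41.3 and L on the −x side, so L = (-41.30, 0.000). Tangency of A1 to RL means the radius FL is perpendicular to RL, so F = L + (0, -8.9) = (-41.30, -8.900). On A1, L sits at bearing 90° from F; a 105° counterclockwise sweep puts J at bearing 195°, so J = F + 8.9·(cos 195°, sin 195°) = (-49.90, -11.20). Tangency of A1 to JA means the radius FJ is perpendicular to JA, so JA runs along (−sin 195°, cos 195°); with |JA| = 31.8, A = (-41.67, -41.92). Then |RA| = |A − R| = 59.10.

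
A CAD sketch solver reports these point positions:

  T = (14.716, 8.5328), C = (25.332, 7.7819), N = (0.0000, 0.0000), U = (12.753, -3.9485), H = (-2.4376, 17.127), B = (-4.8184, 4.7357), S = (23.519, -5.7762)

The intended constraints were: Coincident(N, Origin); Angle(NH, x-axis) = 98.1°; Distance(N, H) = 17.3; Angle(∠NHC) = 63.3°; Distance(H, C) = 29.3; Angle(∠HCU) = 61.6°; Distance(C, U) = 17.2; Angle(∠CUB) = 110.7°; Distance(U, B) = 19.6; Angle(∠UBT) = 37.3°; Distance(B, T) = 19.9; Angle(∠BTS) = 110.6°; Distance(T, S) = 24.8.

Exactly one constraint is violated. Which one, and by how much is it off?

Distance(T, S) = 24.8 — off by 8.00.

N = (0.00, 0.00) ✓; NH at 98.10° ✓; |NH| = 17.30 ✓; ∠NHC = 63.30° ✓; |HC| = 29.30 ✓; ∠HCU = 61.60° ✓; |CU| = 17.20 ✓; ∠CUB = 110.7° ✓; |UB| = 19.60 ✓; ∠UBT = 37.30° ✓; |BT| = 19.90 ✓; ∠BTS = 110.6° ✓; |TS| = 16.80 ✗.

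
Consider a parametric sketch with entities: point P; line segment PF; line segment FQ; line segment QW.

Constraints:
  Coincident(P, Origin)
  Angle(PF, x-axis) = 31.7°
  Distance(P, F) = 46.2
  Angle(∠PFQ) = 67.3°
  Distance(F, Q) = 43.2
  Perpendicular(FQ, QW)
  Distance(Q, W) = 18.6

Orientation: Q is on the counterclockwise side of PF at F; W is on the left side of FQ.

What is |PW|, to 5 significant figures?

34.939

∠PFQ = 67.3°, so FQ runs at 31.7° + (180° − 67.3°) = 144.40° from the x-axis; with |FQ| = 43.2, Q = F + 43.2·(cos 144.40°, sin 144.40°) = (4.1815, 49.425). FQ ⟂ QW; with |QW| = 18.6 on the left of FQ, W = Q + 18.6·(-0.58212, -0.81310) = (-6.6460, 34.301). Then |PW| = |W − P| = 34.939.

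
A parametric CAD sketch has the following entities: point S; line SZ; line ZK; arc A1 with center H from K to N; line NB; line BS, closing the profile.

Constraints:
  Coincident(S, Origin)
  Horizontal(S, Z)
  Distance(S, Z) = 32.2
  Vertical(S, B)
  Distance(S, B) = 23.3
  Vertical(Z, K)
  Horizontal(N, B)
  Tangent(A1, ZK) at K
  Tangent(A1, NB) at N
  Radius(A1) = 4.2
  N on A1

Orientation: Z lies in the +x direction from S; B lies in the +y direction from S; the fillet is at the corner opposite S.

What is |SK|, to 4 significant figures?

37.44

The virtual corner opposite S is at (32.20, 23.30). The tangent condition forces HK to be normal to ZK and tangency of A1 to NB means the radius HN is perpendicular to NB, with radius 4.2, so the center H sits 4.2 in from both sides at H = (28.00, 19.10). That places the tangent points at K = (32.20, 19.10) on ZK and N = (28.00, 23.30) on NB. Then |SK| = |K − S| = 37.44.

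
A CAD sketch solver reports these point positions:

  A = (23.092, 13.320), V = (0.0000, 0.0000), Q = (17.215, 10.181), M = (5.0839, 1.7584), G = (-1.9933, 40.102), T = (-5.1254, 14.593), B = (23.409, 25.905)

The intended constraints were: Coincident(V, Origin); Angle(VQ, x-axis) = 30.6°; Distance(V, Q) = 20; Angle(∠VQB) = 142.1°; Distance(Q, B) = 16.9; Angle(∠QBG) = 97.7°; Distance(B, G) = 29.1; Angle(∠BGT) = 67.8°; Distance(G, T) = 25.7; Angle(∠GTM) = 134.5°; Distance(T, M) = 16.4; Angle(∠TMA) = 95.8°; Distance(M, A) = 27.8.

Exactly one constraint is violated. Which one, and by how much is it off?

Distance(M, A) = 27.8 — off by 6.40.

V = (0.00, 0.00) ✓; VQ at 30.60° ✓; |VQ| = 20.00 ✓; ∠VQB = 142.1° ✓; |QB| = 16.90 ✓; ∠QBG = 97.70° ✓; |BG| = 29.10 ✓; ∠BGT = 67.80° ✓; |GT| = 25.70 ✓; ∠GTM = 134.5° ✓; |TM| = 16.40 ✓; ∠TMA = 95.80° ✓; |MA| = 21.40 ✗.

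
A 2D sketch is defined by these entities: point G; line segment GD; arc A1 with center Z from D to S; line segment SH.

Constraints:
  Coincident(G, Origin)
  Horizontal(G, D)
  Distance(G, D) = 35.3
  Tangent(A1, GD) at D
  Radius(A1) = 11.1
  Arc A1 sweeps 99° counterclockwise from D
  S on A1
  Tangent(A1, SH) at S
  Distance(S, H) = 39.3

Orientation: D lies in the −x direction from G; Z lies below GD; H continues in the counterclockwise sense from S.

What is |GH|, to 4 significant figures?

65.40

On A1, D sits at bearing 90° from Z; a 99° counterclockwise sweep puts S at bearing 189°, so S = Z + 11.1·(cos 189°, sin 189°) = (-46.26, -12.84). A1 meets SH tangentially, so ZS is at right angles to SH, so SH runs along (−sin 189°, cos 189°); with |SH| = 39.3, H = (-40.12, -51.65). Then |GH| = |H − G| = 65.40.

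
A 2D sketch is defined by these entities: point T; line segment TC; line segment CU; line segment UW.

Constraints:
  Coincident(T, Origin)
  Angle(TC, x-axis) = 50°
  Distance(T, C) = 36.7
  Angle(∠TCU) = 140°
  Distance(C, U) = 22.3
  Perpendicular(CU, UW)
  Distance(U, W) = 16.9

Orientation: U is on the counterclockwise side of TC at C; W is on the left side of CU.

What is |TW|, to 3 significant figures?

50.9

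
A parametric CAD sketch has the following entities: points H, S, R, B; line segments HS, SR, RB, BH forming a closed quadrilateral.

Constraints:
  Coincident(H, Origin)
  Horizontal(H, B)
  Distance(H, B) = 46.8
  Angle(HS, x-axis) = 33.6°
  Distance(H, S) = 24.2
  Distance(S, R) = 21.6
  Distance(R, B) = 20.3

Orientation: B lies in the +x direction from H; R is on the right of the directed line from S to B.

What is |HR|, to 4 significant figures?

28.53

Checks: |SR| = 21.60 ✓; |RB| = 20.30 ✓.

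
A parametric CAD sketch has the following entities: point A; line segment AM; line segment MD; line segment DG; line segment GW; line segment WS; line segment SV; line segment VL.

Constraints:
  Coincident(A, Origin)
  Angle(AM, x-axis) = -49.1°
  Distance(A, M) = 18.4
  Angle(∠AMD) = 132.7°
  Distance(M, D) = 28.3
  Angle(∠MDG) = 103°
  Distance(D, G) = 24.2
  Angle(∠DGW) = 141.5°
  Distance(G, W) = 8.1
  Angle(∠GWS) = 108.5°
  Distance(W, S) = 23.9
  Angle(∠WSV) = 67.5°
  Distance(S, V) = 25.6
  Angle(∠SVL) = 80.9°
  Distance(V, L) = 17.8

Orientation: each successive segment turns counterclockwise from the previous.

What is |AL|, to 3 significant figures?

45.6

A is at the origin; AM runs at -49.1° with length 18.4, so M = (12.0, -13.9). ∠AMD = 132.7° gives MD at -1.80° from the x-axis; with |MD| = 28.3, D = (40.3, -14.8). ∠MDG = 103.0° gives DG at 75.2° from the x-axis; with |DG| = 24.2, G = (46.5, 8.60). ∠DGW = 141.5° gives GW at 114° from the x-axis; with |GW| = 8.1, W = (43.3, 16.0). ∠GWS = 108.5° gives WS at -175° from the x-axis; with |WS| = 23.9, S = (19.5, 13.9). ∠WSV = 67.5° gives SV at -62.3° from the x-axis; with |SV| = 25.6, V = (31.4, -8.81). ∠SVL = 80.9° gives VL at 36.8° from the x-axis; with |VL| = 17.8, L = (45.6, 1.85). Then |AL| = |L − A| = 45.6.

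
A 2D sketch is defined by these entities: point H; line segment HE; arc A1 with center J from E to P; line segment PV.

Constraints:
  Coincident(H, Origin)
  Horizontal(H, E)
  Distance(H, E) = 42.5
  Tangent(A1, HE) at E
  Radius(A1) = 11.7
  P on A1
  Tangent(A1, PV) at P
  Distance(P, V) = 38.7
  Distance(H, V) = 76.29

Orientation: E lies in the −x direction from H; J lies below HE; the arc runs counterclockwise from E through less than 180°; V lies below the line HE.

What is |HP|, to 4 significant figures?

55.09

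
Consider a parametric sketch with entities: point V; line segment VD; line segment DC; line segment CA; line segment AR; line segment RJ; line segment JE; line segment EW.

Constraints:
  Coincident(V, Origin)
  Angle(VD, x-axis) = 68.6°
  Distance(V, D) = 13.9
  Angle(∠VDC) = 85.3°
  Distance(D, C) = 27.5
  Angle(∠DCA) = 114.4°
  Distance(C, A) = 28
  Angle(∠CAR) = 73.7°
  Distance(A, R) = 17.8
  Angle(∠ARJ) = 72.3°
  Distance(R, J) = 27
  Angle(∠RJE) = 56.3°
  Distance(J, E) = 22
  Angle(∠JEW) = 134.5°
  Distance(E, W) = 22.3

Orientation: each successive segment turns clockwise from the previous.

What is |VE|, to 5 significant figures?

40.903

V is at the origin; VD runs at 68.6° with length 13.9, so D = (5.0718, 12.942). ∠VDC = 85.3° gives DC at -26.100° from the x-axis; with |DC| = 27.5, C = (29.768, 0.84335). ∠DCA = 114.4° gives CA at -91.700° from the x-axis; with |CA| = 28.0, A = (28.937, -27.144). ∠CAR = 73.7° gives AR at 162.00° from the x-axis; with |AR| = 17.8, R = (12.008, -21.644). ∠ARJ = 72.3° gives RJ at 54.300° from the x-axis; with |RJ| = 27.0, J = (27.764, 0.28243). ∠RJE = 56.3° gives JE at -69.400° from the x-axis; with |JE| = 22.0, E = (35.504, -20.311). Then |VE| = |E − V| = 40.903.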